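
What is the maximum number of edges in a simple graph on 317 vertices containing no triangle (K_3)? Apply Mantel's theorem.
ex(317, K_3) = ⌊317^2/4⌋ = 25122

Mantel (1907): a triangle-free graph on n vertices has at most ⌊n^2/4⌋ edges, with equality for the complete bipartite graph K_{⌊n/2⌋, ⌈n/2⌉}. For n = 317: ⌊317^2/4⌋ = ⌊100489/4⌋ = 25122. The extremal graph is K_{158, 159}, which has 158·159 = 25122 edges.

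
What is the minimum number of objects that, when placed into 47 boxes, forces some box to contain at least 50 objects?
n = (50 − 1)·47 + 1 = 2304

By the generalised pigeonhole principle, to guarantee some box contains ≥ r objects we need more than (r − 1) · k objects total. Threshold: n = (r − 1) · k + 1. With r = 50 and k = 47: n = 49 · 47 + 1 = 2303 + 1 = 2304. For n = 2303 = 49 · 47, we can put exactly 49 objects in every box, avoiding 50 in any single one — so 2304 is tight.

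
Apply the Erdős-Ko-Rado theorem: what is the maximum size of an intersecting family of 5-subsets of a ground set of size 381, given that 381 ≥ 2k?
max |F| = C(380, 4) = 855154755

The Erdős-Ko-Rado theorem states: for n ≥ 2k, an intersecting family of k-subsets of an n-element set has size at most C(n − 1, k − 1), with equality for 'star' families {A ⊆ [n] : |A| = k, i ∈ A} (fix an element i). For n = 381, k = 5: C(380, 4) = 855154755.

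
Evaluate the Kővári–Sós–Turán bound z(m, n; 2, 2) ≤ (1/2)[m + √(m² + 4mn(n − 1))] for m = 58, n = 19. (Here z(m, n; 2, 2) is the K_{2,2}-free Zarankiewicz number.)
z(58, 19; 2, 2) ≤ (1/2)[58 + √(58² + 4·58·19·18)] = (1/2)[58 + √82708] = 172.795

Kővári–Sós–Turán: let r_1, ..., r_58 be the row sums and z = Σ r_i the total number of 1s. Each pair of columns can share at most one row with both entries 1 (else a 2×2 all-ones block appears), so Σ_i C(r_i, 2) ≤ C(19, 2) = 171. By convexity Σ_i C(r_i, 2) ≥ 58·C(z/58, 2) = z(z − 58)/(2·58), giving z² − 58z − 58·19·18 ≤ 0 and hence z ≤ (1/2)[58 + √(3364 + 4·19836)] = (1/2)[58 + √82708] ≈ (1/2)(58 + 287.59) = 172.795.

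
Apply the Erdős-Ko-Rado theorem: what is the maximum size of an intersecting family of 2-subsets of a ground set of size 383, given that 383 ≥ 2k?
max |F| = C(382, 1) = 382

Erdős-Ko-Rado (1961): when n ≥ 2k, max |F| = C(n−1, k−1). The bound is attained by the star {A : i ∈ A} for any fixed i ∈ [n]. Here C(383−1, 2−1) = C(382, 1) = 382.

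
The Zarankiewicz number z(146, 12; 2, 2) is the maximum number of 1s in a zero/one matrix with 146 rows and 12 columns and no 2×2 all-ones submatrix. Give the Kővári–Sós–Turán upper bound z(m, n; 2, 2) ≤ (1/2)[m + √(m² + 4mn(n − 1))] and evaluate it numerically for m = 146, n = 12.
z(146, 12; 2, 2) ≤ (1/2)[146 + √(146² + 4·146·12·11)] = (1/2)[146 + √98404] = 229.8471

Kővári–Sós–Turán: let r_1, ..., r_146 be the row sums and z = Σ r_i the total number of 1s. Each pair of columns can share at most one row with both entries 1 (else a 2×2 all-ones block appears), so Σ_i C(r_i, 2) ≤ C(12, 2) = 66. By convexity Σ_i C(r_i, 2) ≥ 146·C(z/146, 2) = z(z − 146)/(2·146), giving z² − 146z − 146·12·11 ≤ 0 and hence z ≤ (1/2)[146 + √(21316 + 4·19272)] = (1/2)[146 + √98404] ≈ (1/2)(146 + 313.6941) = 229.8471.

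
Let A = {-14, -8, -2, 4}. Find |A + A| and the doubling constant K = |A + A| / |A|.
K = |A + A| / |A| = 7/4

Enumerate A + A = {a + b : a, b ∈ A}. With |A| = 4, there are |A|^2 = 16 ordered sum pairs; collecting distinct values, A + A = {-28, -22, -16, -10, -4, 2, 8}, so |A + A| = 7. Thus K = 7/4. Here |A + A| = 2|A| − 1 = 7, the minimum possible — so K = 7/4 is minimal, which holds iff A is an arithmetic progression.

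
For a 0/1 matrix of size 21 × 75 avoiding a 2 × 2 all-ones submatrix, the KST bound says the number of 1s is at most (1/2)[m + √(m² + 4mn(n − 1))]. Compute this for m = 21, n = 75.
z(21, 75; 2, 2) ≤ (1/2)[21 + √(21² + 4·21·75·74)] = (1/2)[21 + √466641] = 352.0556

Kővári–Sós–Turán: let r_1, ..., r_21 be the row sums and z = Σ r_i the total number of 1s. Each pair of columns can share at most one row with both entries 1 (else a 2×2 all-ones block appears), so Σ_i C(r_i, 2) ≤ C(75, 2) = 2775. By convexity Σ_i C(r_i, 2) ≥ 21·C(z/21, 2) = z(z − 21)/(2·21), giving z² − 21z − 21·75·74 ≤ 0 and hence z ≤ (1/2)[21 + √(441 + 4·116550)] = (1/2)[21 + √466641] ≈ (1/2)(21 + 683.1113) = 352.0556.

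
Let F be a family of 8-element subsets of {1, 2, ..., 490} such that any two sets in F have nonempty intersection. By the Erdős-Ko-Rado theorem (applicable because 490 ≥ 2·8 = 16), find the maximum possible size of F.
max |F| = C(489, 7) = 1270567101785652

The Erdős-Ko-Rado theorem states: for n ≥ 2k, an intersecting family of k-subsets of an n-element set has size at most C(n − 1, k − 1), with equality for 'star' families {A ⊆ [n] : |A| = k, i ∈ A} (fix an element i). For n = 490, k = 8: C(489, 7) = 1270567101785652.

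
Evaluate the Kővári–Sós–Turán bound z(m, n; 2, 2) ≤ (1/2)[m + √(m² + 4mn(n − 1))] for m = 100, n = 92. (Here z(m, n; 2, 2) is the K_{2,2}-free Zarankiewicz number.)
z(100, 92; 2, 2) ≤ (1/2)[100 + √(100² + 4·100·92·91)] = (1/2)[100 + √3358800] = 966.3515

Kővári–Sós–Turán: let r_1, ..., r_100 be the row sums and z = Σ r_i the total number of 1s. Each pair of columns can share at most one row with both entries 1 (else a 2×2 all-ones block appears), so Σ_i C(r_i, 2) ≤ C(92, 2) = 4186. By convexity Σ_i C(r_i, 2) ≥ 100·C(z/100, 2) = z(z − 100)/(2·100), giving z² − 100z − 100·92·91 ≤ 0 and hence z ≤ (1/2)[100 + √(10000 + 4·837200)] = (1/2)[100 + √3358800] ≈ (1/2)(100 + 1832.7029) = 966.3515.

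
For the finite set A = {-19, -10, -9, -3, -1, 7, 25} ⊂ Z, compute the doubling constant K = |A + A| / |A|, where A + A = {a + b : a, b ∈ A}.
K = |A + A| / |A| = 24/7

Enumerate A + A = {a + b : a, b ∈ A}. With |A| = 7, there are |A|^2 = 49 ordered sum pairs; collecting distinct values, A + A = {-38, -29, -28, -22, -20, -19, -18, -13, -12, -11, -10, -6, -4, -3, -2, 4, 6, 14, 15, 16, 22, 24, 32, 50}, so |A + A| = 24. Thus K = 24/7. For comparison, the minimum possible |A + A| over all 7-element sets is 2·7 − 1 = 13 (so min K = 13/7), attained only by arithmetic progressions.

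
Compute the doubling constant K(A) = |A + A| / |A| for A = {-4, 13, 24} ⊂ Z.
K = |A + A| / |A| = 6/3 = 2

Enumerate A + A = {a + b : a, b ∈ A}. With |A| = 3, there are |A|^2 = 9 ordered sum pairs; collecting distinct values, A + A = {-8, 9, 20, 26, 37, 48}, so |A + A| = 6. Thus K = 6/3 = 2. For comparison, the minimum possible |A + A| over all 3-element sets is 2·3 − 1 = 5 (so min K = 5/3), attained only by arithmetic progressions.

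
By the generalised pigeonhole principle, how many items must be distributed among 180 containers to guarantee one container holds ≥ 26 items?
n = (26 − 1)·180 + 1 = 4501

By the generalised pigeonhole principle, to guarantee some box contains ≥ r objects we need more than (r − 1) · k objects total. Threshold: n = (r − 1) · k + 1. With r = 26 and k = 180: n = 25 · 180 + 1 = 4500 + 1 = 4501. For n = 4500 = 25 · 180, we can put exactly 25 objects in every box, avoiding 26 in any single one — so 4501 is tight.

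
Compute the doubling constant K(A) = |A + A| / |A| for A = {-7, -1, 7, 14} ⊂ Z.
K = |A + A| / |A| = 10/4 = 5/2

Enumerate A + A = {a + b : a, b ∈ A}. With |A| = 4, there are |A|^2 = 16 ordered sum pairs; collecting distinct values, A + A = {-14, -8, -2, 0, 6, 7, 13, 14, 21, 28}, so |A + A| = 10. Thus K = 10/4 = 5/2. For comparison, the minimum possible |A + A| over all 4-element sets is 2·4 − 1 = 7 (so min K = 7/4), attained only by arithmetic progressions.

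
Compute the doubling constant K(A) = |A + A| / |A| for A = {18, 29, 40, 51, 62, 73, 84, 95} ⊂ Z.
K = |A + A| / |A| = 15/8

Enumerate A + A = {a + b : a, b ∈ A}. With |A| = 8, there are |A|^2 = 64 ordered sum pairs; collecting distinct values, A + A = {36, 47, 58, 69, 80, 91, 102, 113, 124, 135, 146, 157, 168, 179, 190}, so |A + A| = 15. Thus K = 15/8. Here |A + A| = 2|A| − 1 = 15, the minimum possible — so K = 15/8 is minimal, which holds iff A is an arithmetic progression.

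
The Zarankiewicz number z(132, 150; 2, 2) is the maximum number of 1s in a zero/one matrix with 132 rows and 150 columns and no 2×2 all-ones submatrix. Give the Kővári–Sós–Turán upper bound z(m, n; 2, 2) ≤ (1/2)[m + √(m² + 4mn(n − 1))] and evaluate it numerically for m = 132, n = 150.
z(132, 150; 2, 2) ≤ (1/2)[132 + √(132² + 4·132·150·149)] = (1/2)[132 + √11818224] = 1784.8822

Kővári–Sós–Turán: let r_1, ..., r_132 be the row sums and z = Σ r_i the total number of 1s. Each pair of columns can share at most one row with both entries 1 (else a 2×2 all-ones block appears), so Σ_i C(r_i, 2) ≤ C(150, 2) = 11175. By convexity Σ_i C(r_i, 2) ≥ 132·C(z/132, 2) = z(z − 132)/(2·132), giving z² − 132z − 132·150·149 ≤ 0 and hence z ≤ (1/2)[132 + √(17424 + 4·2950200)] = (1/2)[132 + √11818224] ≈ (1/2)(132 + 3437.7644) = 1784.8822.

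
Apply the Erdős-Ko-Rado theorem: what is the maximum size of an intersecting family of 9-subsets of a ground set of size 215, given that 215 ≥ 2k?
max |F| = C(214, 8) = 95563144300338

The Erdős-Ko-Rado theorem states: for n ≥ 2k, an intersecting family of k-subsets of an n-element set has size at most C(n − 1, k − 1), with equality for 'star' families {A ⊆ [n] : |A| = k, i ∈ A} (fix an element i). For n = 215, k = 9: C(214, 8) = 95563144300338.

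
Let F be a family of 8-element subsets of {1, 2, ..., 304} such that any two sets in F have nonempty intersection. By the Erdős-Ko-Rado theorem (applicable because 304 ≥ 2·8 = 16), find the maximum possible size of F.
max |F| = C(303, 7) = 43386107405355

Erdős-Ko-Rado (1961): when n ≥ 2k, max |F| = C(n−1, k−1). The bound is attained by the star {A : i ∈ A} for any fixed i ∈ [n]. Here C(304−1, 8−1) = C(303, 7) = 43386107405355.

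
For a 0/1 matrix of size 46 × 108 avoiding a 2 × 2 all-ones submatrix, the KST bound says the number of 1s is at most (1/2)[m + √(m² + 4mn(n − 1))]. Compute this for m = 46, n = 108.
z(46, 108; 2, 2) ≤ (1/2)[46 + √(46² + 4·46·108·107)] = (1/2)[46 + √2128420] = 752.4553

Kővári–Sós–Turán: let r_1, ..., r_46 be the row sums and z = Σ r_i the total number of 1s. Each pair of columns can share at most one row with both entries 1 (else a 2×2 all-ones block appears), so Σ_i C(r_i, 2) ≤ C(108, 2) = 5778. By convexity Σ_i C(r_i, 2) ≥ 46·C(z/46, 2) = z(z − 46)/(2·46), giving z² − 46z − 46·108·107 ≤ 0 and hence z ≤ (1/2)[46 + √(2116 + 4·531576)] = (1/2)[46 + √2128420] ≈ (1/2)(46 + 1458.9106) = 752.4553.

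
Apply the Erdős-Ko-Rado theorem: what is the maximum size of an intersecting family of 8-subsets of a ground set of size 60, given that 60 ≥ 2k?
max |F| = C(59, 7) = 341149446

The Erdős-Ko-Rado theorem states: for n ≥ 2k, an intersecting family of k-subsets of an n-element set has size at most C(n − 1, k − 1), with equality for 'star' families {A ⊆ [n] : |A| = k, i ∈ A} (fix an element i). For n = 60, k = 8: C(59, 7) = 341149446.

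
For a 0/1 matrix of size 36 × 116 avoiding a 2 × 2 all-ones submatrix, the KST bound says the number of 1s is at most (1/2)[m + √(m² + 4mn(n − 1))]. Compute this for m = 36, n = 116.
z(36, 116; 2, 2) ≤ (1/2)[36 + √(36² + 4·36·116·115)] = (1/2)[36 + √1922256] = 711.2272

Kővári–Sós–Turán: let r_1, ..., r_36 be the row sums and z = Σ r_i the total number of 1s. Each pair of columns can share at most one row with both entries 1 (else a 2×2 all-ones block appears), so Σ_i C(r_i, 2) ≤ C(116, 2) = 6670. By convexity Σ_i C(r_i, 2) ≥ 36·C(z/36, 2) = z(z − 36)/(2·36), giving z² − 36z − 36·116·115 ≤ 0 and hence z ≤ (1/2)[36 + √(1296 + 4·480240)] = (1/2)[36 + √1922256] ≈ (1/2)(36 + 1386.4545) = 711.2272.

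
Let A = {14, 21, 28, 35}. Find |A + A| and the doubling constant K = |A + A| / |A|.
K = |A + A| / |A| = 7/4

Enumerate A + A = {a + b : a, b ∈ A}. With |A| = 4, there are |A|^2 = 16 ordered sum pairs; collecting distinct values, A + A = {28, 35, 42, 49, 56, 63, 70}, so |A + A| = 7. Thus K = 7/4. Here |A + A| = 2|A| − 1 = 7, the minimum possible — so K = 7/4 is minimal, which holds iff A is an arithmetic progression.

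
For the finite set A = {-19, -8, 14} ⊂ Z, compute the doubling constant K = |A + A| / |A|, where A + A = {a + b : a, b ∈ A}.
K = |A + A| / |A| = 6/3 = 2

Enumerate A + A = {a + b : a, b ∈ A}. With |A| = 3, there are |A|^2 = 9 ordered sum pairs; collecting distinct values, A + A = {-38, -27, -16, -5, 6, 28}, so |A + A| = 6. Thus K = 6/3 = 2. For comparison, the minimum possible |A + A| over all 3-element sets is 2·3 − 1 = 5 (so min K = 5/3), attained only by arithmetic progressions.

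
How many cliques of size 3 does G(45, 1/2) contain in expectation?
E[# K_3] = C(45, 3) · (1/2)^C(3, 2) = 14190 / 2^3 = 7095/4 = 1773.75

For each 3-subset S of vertices (there are C(45, 3) = 14190 such S), let X_S = 1 if S induces a K_3 (all C(3, 2) = 3 edges present). Then P(X_S = 1) = (1/2)^3 = 1/8. By linearity of expectation, E[# K_3] = C(45, 3) · (1/2)^3 = 14190 / 8 = 7095/4 = 1773.75.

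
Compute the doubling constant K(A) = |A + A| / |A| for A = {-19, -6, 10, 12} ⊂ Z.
K = |A + A| / |A| = 10/4 = 5/2

Enumerate A + A = {a + b : a, b ∈ A}. With |A| = 4, there are |A|^2 = 16 ordered sum pairs; collecting distinct values, A + A = {-38, -25, -12, -9, -7, 4, 6, 20, 22, 24}, so |A + A| = 10. Thus K = 10/4 = 5/2. For comparison, the minimum possible |A + A| over all 4-element sets is 2·4 − 1 = 7 (so min K = 7/4), attained only by arithmetic progressions.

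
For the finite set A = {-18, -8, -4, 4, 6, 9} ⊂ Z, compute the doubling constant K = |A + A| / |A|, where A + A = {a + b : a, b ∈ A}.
K = |A + A| / |A| = 20/6 = 10/3

Enumerate A + A = {a + b : a, b ∈ A}. With |A| = 6, there are |A|^2 = 36 ordered sum pairs; collecting distinct values, A + A = {-36, -26, -22, -16, -14, -12, -9, -8, -4, -2, 0, 1, 2, 5, 8, 10, 12, 13, 15, 18}, so |A + A| = 20. Thus K = 20/6 = 10/3. For comparison, the minimum possible |A + A| over all 6-element sets is 2·6 − 1 = 11 (so min K = 11/6), attained only by arithmetic progressions.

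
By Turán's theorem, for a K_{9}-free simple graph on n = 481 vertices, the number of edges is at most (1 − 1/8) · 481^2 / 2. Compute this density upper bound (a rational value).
Turán density bound = (7/8) · 481^2/2 = 1619527/16 ≈ 101220.4375

Turán's theorem: ex(n, K_{r+1}) is achieved by the complete r-partite Turán graph T(n, r) with parts as balanced as possible, and is at most (1 − 1/r) · n^2/2. For r = 8, n = 481: the density bound is (7/8) · 231361/2 = 1619527/16 ≈ 101220.4375. The integer-valued extremum is e(T(481, 8)) = 101220, which is strictly less than the density bound 1619527/16 since 8 ∤ 481 (the parts of T(481, 8) cannot all be equal).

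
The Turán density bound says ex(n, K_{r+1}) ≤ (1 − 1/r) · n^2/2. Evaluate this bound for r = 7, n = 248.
Turán density bound = (6/7) · 248^2/2 = 184512/7 ≈ 26358.8571

Turán's theorem: ex(n, K_{r+1}) is achieved by the complete r-partite Turán graph T(n, r) with parts as balanced as possible, and is at most (1 − 1/r) · n^2/2. For r = 7, n = 248: the density bound is (6/7) · 61504/2 = 184512/7 ≈ 26358.8571. The integer-valued extremum is e(T(248, 7)) = 26358, which is strictly less than the density bound 184512/7 since 7 ∤ 248 (the parts of T(248, 7) cannot all be equal).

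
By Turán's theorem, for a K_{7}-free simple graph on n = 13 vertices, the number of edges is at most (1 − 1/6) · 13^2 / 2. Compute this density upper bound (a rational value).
Turán density bound = (5/6) · 13^2/2 = 845/12 ≈ 70.4167

Turán's theorem: ex(n, K_{r+1}) is achieved by the complete r-partite Turán graph T(n, r) with parts as balanced as possible, and is at most (1 − 1/r) · n^2/2. For r = 6, n = 13: the density bound is (5/6) · 169/2 = 845/12 ≈ 70.4167. The integer-valued extremum is e(T(13, 6)) = 70, which is strictly less than the density bound 845/12 since 6 ∤ 13 (the parts of T(13, 6) cannot all be equal).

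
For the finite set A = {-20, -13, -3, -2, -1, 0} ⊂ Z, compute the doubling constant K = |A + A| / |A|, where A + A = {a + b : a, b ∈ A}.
K = |A + A| / |A| = 18/6 = 3

Enumerate A + A = {a + b : a, b ∈ A}. With |A| = 6, there are |A|^2 = 36 ordered sum pairs; collecting distinct values, A + A = {-40, -33, -26, -23, -22, -21, -20, -16, -15, -14, -13, -6, -5, -4, -3, -2, -1, 0}, so |A + A| = 18. Thus K = 18/6 = 3. For comparison, the minimum possible |A + A| over all 6-element sets is 2·6 − 1 = 11 (so min K = 11/6), attained only by arithmetic progressions.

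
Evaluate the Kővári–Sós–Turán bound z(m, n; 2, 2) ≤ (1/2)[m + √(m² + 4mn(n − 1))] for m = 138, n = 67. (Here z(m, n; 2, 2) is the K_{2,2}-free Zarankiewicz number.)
z(138, 67; 2, 2) ≤ (1/2)[138 + √(138² + 4·138·67·66)] = (1/2)[138 + √2459988] = 853.2174

Kővári–Sós–Turán: let r_1, ..., r_138 be the row sums and z = Σ r_i the total number of 1s. Each pair of columns can share at most one row with both entries 1 (else a 2×2 all-ones block appears), so Σ_i C(r_i, 2) ≤ C(67, 2) = 2211. By convexity Σ_i C(r_i, 2) ≥ 138·C(z/138, 2) = z(z − 138)/(2·138), giving z² − 138z − 138·67·66 ≤ 0 and hence z ≤ (1/2)[138 + √(19044 + 4·610236)] = (1/2)[138 + √2459988] ≈ (1/2)(138 + 1568.4349) = 853.2174.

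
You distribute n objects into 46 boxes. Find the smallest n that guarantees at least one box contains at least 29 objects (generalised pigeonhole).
n = (29 − 1)·46 + 1 = 1289

By the generalised pigeonhole principle, to guarantee some box contains ≥ r objects we need more than (r − 1) · k objects total. Threshold: n = (r − 1) · k + 1. With r = 29 and k = 46: n = 28 · 46 + 1 = 1288 + 1 = 1289. For n = 1288 = 28 · 46, we can put exactly 28 objects in every box, avoiding 29 in any single one — so 1289 is tight.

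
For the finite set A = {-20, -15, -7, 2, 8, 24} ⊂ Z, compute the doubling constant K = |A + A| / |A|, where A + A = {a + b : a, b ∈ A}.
K = |A + A| / |A| = 20/6 = 10/3

Enumerate A + A = {a + b : a, b ∈ A}. With |A| = 6, there are |A|^2 = 36 ordered sum pairs; collecting distinct values, A + A = {-40, -35, -30, -27, -22, -18, -14, -13, -12, -7, -5, 1, 4, 9, 10, 16, 17, 26, 32, 48}, so |A + A| = 20. Thus K = 20/6 = 10/3. For comparison, the minimum possible |A + A| over all 6-element sets is 2·6 − 1 = 11 (so min K = 11/6), attained only by arithmetic progressions.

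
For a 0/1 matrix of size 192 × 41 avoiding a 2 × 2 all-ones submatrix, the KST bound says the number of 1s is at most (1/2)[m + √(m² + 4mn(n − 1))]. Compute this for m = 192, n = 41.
z(192, 41; 2, 2) ≤ (1/2)[192 + √(192² + 4·192·41·40)] = (1/2)[192 + √1296384] = 665.2943

Kővári–Sós–Turán: let r_1, ..., r_192 be the row sums and z = Σ r_i the total number of 1s. Each pair of columns can share at most one row with both entries 1 (else a 2×2 all-ones block appears), so Σ_i C(r_i, 2) ≤ C(41, 2) = 820. By convexity Σ_i C(r_i, 2) ≥ 192·C(z/192, 2) = z(z − 192)/(2·192), giving z² − 192z − 192·41·40 ≤ 0 and hence z ≤ (1/2)[192 + √(36864 + 4·314880)] = (1/2)[192 + √1296384] ≈ (1/2)(192 + 1138.5886) = 665.2943.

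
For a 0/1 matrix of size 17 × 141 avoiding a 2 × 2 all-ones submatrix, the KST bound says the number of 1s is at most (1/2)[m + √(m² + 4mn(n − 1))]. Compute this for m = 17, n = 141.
z(17, 141; 2, 2) ≤ (1/2)[17 + √(17² + 4·17·141·140)] = (1/2)[17 + √1342609] = 587.855

Kővári–Sós–Turán: let r_1, ..., r_17 be the row sums and z = Σ r_i the total number of 1s. Each pair of columns can share at most one row with both entries 1 (else a 2×2 all-ones block appears), so Σ_i C(r_i, 2) ≤ C(141, 2) = 9870. By convexity Σ_i C(r_i, 2) ≥ 17·C(z/17, 2) = z(z − 17)/(2·17), giving z² − 17z − 17·141·140 ≤ 0 and hence z ≤ (1/2)[17 + √(289 + 4·335580)] = (1/2)[17 + √1342609] ≈ (1/2)(17 + 1158.7101) = 587.855.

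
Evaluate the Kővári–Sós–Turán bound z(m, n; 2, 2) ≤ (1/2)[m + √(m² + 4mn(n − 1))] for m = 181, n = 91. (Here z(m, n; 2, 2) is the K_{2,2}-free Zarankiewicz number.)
z(181, 91; 2, 2) ≤ (1/2)[181 + √(181² + 4·181·91·90)] = (1/2)[181 + √5962321] = 1311.3932

Kővári–Sós–Turán: let r_1, ..., r_181 be the row sums and z = Σ r_i the total number of 1s. Each pair of columns can share at most one row with both entries 1 (else a 2×2 all-ones block appears), so Σ_i C(r_i, 2) ≤ C(91, 2) = 4095. By convexity Σ_i C(r_i, 2) ≥ 181·C(z/181, 2) = z(z − 181)/(2·181), giving z² − 181z − 181·91·90 ≤ 0 and hence z ≤ (1/2)[181 + √(32761 + 4·1482390)] = (1/2)[181 + √5962321] ≈ (1/2)(181 + 2441.7864) = 1311.3932.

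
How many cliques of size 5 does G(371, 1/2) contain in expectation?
E[# K_5] = C(371, 5) · (1/2)^C(5, 2) = 57007846644 / 2^10 = 14251961661/256 ≈ 55671725.238281

For each 5-subset S of vertices (there are C(371, 5) = 57007846644 such S), let X_S = 1 if S induces a K_5 (all C(5, 2) = 10 edges present). Then P(X_S = 1) = (1/2)^10 = 1/1024. By linearity of expectation, E[# K_5] = C(371, 5) · (1/2)^10 = 57007846644 / 1024 = 14251961661/256 ≈ 55671725.238281.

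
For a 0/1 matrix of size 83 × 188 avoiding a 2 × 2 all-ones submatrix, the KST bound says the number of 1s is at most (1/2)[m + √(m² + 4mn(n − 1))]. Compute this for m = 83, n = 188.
z(83, 188; 2, 2) ≤ (1/2)[83 + √(83² + 4·83·188·187)] = (1/2)[83 + √11678681] = 1750.2043

Kővári–Sós–Turán: let r_1, ..., r_83 be the row sums and z = Σ r_i the total number of 1s. Each pair of columns can share at most one row with both entries 1 (else a 2×2 all-ones block appears), so Σ_i C(r_i, 2) ≤ C(188, 2) = 17578. By convexity Σ_i C(r_i, 2) ≥ 83·C(z/83, 2) = z(z − 83)/(2·83), giving z² − 83z − 83·188·187 ≤ 0 and hence z ≤ (1/2)[83 + √(6889 + 4·2917948)] = (1/2)[83 + √11678681] ≈ (1/2)(83 + 3417.4085) = 1750.2043.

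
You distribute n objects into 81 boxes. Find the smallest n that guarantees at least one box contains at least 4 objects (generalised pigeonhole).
n = (4 − 1)·81 + 1 = 244

By the generalised pigeonhole principle, to guarantee some box contains ≥ r objects we need more than (r − 1) · k objects total. Threshold: n = (r − 1) · k + 1. With r = 4 and k = 81: n = 3 · 81 + 1 = 243 + 1 = 244. For n = 243 = 3 · 81, we can put exactly 3 objects in every box, avoiding 4 in any single one — so 244 is tight.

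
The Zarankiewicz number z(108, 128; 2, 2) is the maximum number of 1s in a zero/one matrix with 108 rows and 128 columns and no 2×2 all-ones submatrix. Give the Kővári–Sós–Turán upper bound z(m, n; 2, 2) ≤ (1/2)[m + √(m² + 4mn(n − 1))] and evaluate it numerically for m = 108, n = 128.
z(108, 128; 2, 2) ≤ (1/2)[108 + √(108² + 4·108·128·127)] = (1/2)[108 + √7034256] = 1380.1086

Kővári–Sós–Turán: let r_1, ..., r_108 be the row sums and z = Σ r_i the total number of 1s. Each pair of columns can share at most one row with both entries 1 (else a 2×2 all-ones block appears), so Σ_i C(r_i, 2) ≤ C(128, 2) = 8128. By convexity Σ_i C(r_i, 2) ≥ 108·C(z/108, 2) = z(z − 108)/(2·108), giving z² − 108z − 108·128·127 ≤ 0 and hence z ≤ (1/2)[108 + √(11664 + 4·1755648)] = (1/2)[108 + √7034256] ≈ (1/2)(108 + 2652.2172) = 1380.1086.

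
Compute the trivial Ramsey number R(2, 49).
R(2, 49) = 49

R(2, k) = k for all k ≥ 2: in a 2-colouring of K_k, either some edge is red (a red K_2) or all edges are blue (a blue K_k). And K_{48} coloured all-blue has no blue K_49, so R(2, 49) > 48. Hence R(2, 49) = 49.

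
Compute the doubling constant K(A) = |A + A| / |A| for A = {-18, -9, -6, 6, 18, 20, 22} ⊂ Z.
K = |A + A| / |A| = 24/7

Enumerate A + A = {a + b : a, b ∈ A}. With |A| = 7, there are |A|^2 = 49 ordered sum pairs; collecting distinct values, A + A = {-36, -27, -24, -18, -15, -12, -3, 0, 2, 4, 9, 11, 12, 13, 14, 16, 24, 26, 28, 36, 38, 40, 42, 44}, so |A + A| = 24. Thus K = 24/7. For comparison, the minimum possible |A + A| over all 7-element sets is 2·7 − 1 = 13 (so min K = 13/7), attained only by arithmetic progressions.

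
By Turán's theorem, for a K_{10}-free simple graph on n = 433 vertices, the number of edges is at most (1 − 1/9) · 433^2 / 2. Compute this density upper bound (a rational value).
Turán density bound = (8/9) · 433^2/2 = 749956/9 ≈ 83328.4444

Turán's theorem: ex(n, K_{r+1}) is achieved by the complete r-partite Turán graph T(n, r) with parts as balanced as possible, and is at most (1 − 1/r) · n^2/2. For r = 9, n = 433: the density bound is (8/9) · 187489/2 = 749956/9 ≈ 83328.4444. The integer-valued extremum is e(T(433, 9)) = 83328, which is strictly less than the density bound 749956/9 since 9 ∤ 433 (the parts of T(433, 9) cannot all be equal).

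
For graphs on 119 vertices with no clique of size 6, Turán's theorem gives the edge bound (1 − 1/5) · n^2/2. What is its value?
Turán density bound = (4/5) · 119^2/2 = 28322/5 ≈ 5664.4

Turán's theorem: ex(n, K_{r+1}) is achieved by the complete r-partite Turán graph T(n, r) with parts as balanced as possible, and is at most (1 − 1/r) · n^2/2. For r = 5, n = 119: the density bound is (4/5) · 14161/2 = 28322/5 ≈ 5664.4. The integer-valued extremum is e(T(119, 5)) = 5664, which is strictly less than the density bound 28322/5 since 5 ∤ 119 (the parts of T(119, 5) cannot all be equal).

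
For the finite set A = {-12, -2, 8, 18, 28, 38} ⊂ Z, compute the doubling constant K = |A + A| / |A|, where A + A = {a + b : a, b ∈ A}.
K = |A + A| / |A| = 11/6

Enumerate A + A = {a + b : a, b ∈ A}. With |A| = 6, there are |A|^2 = 36 ordered sum pairs; collecting distinct values, A + A = {-24, -14, -4, 6, 16, 26, 36, 46, 56, 66, 76}, so |A + A| = 11. Thus K = 11/6. Here |A + A| = 2|A| − 1 = 11, the minimum possible — so K = 11/6 is minimal, which holds iff A is an arithmetic progression.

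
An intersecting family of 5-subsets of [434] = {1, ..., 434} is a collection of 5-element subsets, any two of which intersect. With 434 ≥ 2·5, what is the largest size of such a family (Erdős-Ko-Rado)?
max |F| = C(433, 4) = 1444462020

Erdős-Ko-Rado (1961): when n ≥ 2k, max |F| = C(n−1, k−1). The bound is attained by the star {A : i ∈ A} for any fixed i ∈ [n]. Here C(434−1, 5−1) = C(433, 4) = 1444462020.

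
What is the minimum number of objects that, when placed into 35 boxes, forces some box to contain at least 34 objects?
n = (34 − 1)·35 + 1 = 1156

By the generalised pigeonhole principle, to guarantee some box contains ≥ r objects we need more than (r − 1) · k objects total. Threshold: n = (r − 1) · k + 1. With r = 34 and k = 35: n = 33 · 35 + 1 = 1155 + 1 = 1156. For n = 1155 = 33 · 35, we can put exactly 33 objects in every box, avoiding 34 in any single one — so 1156 is tight.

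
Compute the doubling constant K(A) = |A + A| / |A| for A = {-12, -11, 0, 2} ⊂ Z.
K = |A + A| / |A| = 10/4 = 5/2

Enumerate A + A = {a + b : a, b ∈ A}. With |A| = 4, there are |A|^2 = 16 ordered sum pairs; collecting distinct values, A + A = {-24, -23, -22, -12, -11, -10, -9, 0, 2, 4}, so |A + A| = 10. Thus K = 10/4 = 5/2. For comparison, the minimum possible |A + A| over all 4-element sets is 2·4 − 1 = 7 (so min K = 7/4), attained only by arithmetic progressions.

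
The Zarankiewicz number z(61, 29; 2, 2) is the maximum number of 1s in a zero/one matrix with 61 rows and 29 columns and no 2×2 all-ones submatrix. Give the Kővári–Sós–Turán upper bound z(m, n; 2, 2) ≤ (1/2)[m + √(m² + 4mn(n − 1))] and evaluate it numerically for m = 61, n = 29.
z(61, 29; 2, 2) ≤ (1/2)[61 + √(61² + 4·61·29·28)] = (1/2)[61 + √201849] = 255.138

Kővári–Sós–Turán: let r_1, ..., r_61 be the row sums and z = Σ r_i the total number of 1s. Each pair of columns can share at most one row with both entries 1 (else a 2×2 all-ones block appears), so Σ_i C(r_i, 2) ≤ C(29, 2) = 406. By convexity Σ_i C(r_i, 2) ≥ 61·C(z/61, 2) = z(z − 61)/(2·61), giving z² − 61z − 61·29·28 ≤ 0 and hence z ≤ (1/2)[61 + √(3721 + 4·49532)] = (1/2)[61 + √201849] ≈ (1/2)(61 + 449.2761) = 255.138.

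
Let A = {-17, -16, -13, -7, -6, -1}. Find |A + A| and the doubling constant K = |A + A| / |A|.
K = |A + A| / |A| = 19/6

Enumerate A + A = {a + b : a, b ∈ A}. With |A| = 6, there are |A|^2 = 36 ordered sum pairs; collecting distinct values, A + A = {-34, -33, -32, -30, -29, -26, -24, -23, -22, -20, -19, -18, -17, -14, -13, -12, -8, -7, -2}, so |A + A| = 19. Thus K = 19/6. For comparison, the minimum possible |A + A| over all 6-element sets is 2·6 − 1 = 11 (so min K = 11/6), attained only by arithmetic progressions.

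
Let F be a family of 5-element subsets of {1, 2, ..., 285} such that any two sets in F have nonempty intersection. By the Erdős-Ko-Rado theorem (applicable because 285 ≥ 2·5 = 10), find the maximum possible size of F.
max |F| = C(284, 4) = 265368251

The Erdős-Ko-Rado theorem states: for n ≥ 2k, an intersecting family of k-subsets of an n-element set has size at most C(n − 1, k − 1), with equality for 'star' families {A ⊆ [n] : |A| = k, i ∈ A} (fix an element i). For n = 285, k = 5: C(284, 4) = 265368251.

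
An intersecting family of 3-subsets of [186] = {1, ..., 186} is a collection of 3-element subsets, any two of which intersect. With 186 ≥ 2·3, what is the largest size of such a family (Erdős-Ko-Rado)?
max |F| = C(185, 2) = 17020

The Erdős-Ko-Rado theorem states: for n ≥ 2k, an intersecting family of k-subsets of an n-element set has size at most C(n − 1, k − 1), with equality for 'star' families {A ⊆ [n] : |A| = k, i ∈ A} (fix an element i). For n = 186, k = 3: C(185, 2) = 17020.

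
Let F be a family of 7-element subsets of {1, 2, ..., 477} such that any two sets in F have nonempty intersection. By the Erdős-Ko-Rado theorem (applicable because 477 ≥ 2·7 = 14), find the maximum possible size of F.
max |F| = C(476, 6) = 15652022159620

Erdős-Ko-Rado (1961): when n ≥ 2k, max |F| = C(n−1, k−1). The bound is attained by the star {A : i ∈ A} for any fixed i ∈ [n]. Here C(477−1, 7−1) = C(476, 6) = 15652022159620.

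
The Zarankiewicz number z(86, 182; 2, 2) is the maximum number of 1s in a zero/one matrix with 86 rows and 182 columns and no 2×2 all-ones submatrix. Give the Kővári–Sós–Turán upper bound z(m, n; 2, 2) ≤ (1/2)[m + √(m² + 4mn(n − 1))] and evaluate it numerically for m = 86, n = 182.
z(86, 182; 2, 2) ≤ (1/2)[86 + √(86² + 4·86·182·181)] = (1/2)[86 + √11339444] = 1726.7045

Kővári–Sós–Turán: let r_1, ..., r_86 be the row sums and z = Σ r_i the total number of 1s. Each pair of columns can share at most one row with both entries 1 (else a 2×2 all-ones block appears), so Σ_i C(r_i, 2) ≤ C(182, 2) = 16471. By convexity Σ_i C(r_i, 2) ≥ 86·C(z/86, 2) = z(z − 86)/(2·86), giving z² − 86z − 86·182·181 ≤ 0 and hence z ≤ (1/2)[86 + √(7396 + 4·2833012)] = (1/2)[86 + √11339444] ≈ (1/2)(86 + 3367.4091) = 1726.7045.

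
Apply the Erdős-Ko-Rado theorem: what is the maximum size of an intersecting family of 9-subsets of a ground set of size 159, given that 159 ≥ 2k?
max |F| = C(158, 8) = 8044984271181

Erdős-Ko-Rado (1961): when n ≥ 2k, max |F| = C(n−1, k−1). The bound is attained by the star {A : i ∈ A} for any fixed i ∈ [n]. Here C(159−1, 9−1) = C(158, 8) = 8044984271181.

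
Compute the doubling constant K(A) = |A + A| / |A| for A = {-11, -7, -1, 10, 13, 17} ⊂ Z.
K = |A + A| / |A| = 20/6 = 10/3

Enumerate A + A = {a + b : a, b ∈ A}. With |A| = 6, there are |A|^2 = 36 ordered sum pairs; collecting distinct values, A + A = {-22, -18, -14, -12, -8, -2, -1, 2, 3, 6, 9, 10, 12, 16, 20, 23, 26, 27, 30, 34}, so |A + A| = 20. Thus K = 20/6 = 10/3. For comparison, the minimum possible |A + A| over all 6-element sets is 2·6 − 1 = 11 (so min K = 11/6), attained only by arithmetic progressions.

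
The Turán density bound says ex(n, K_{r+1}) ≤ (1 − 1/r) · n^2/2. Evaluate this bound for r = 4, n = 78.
Turán density bound = (3/4) · 78^2/2 = 4563/2 ≈ 2281.5

Turán's theorem: ex(n, K_{r+1}) is achieved by the complete r-partite Turán graph T(n, r) with parts as balanced as possible, and is at most (1 − 1/r) · n^2/2. For r = 4, n = 78: the density bound is (3/4) · 6084/2 = 4563/2 ≈ 2281.5. The integer-valued extremum is e(T(78, 4)) = 2281, which is strictly less than the density bound 4563/2 since 4 ∤ 78 (the parts of T(78, 4) cannot all be equal).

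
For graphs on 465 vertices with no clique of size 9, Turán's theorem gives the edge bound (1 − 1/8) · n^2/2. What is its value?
Turán density bound = (7/8) · 465^2/2 = 1513575/16 ≈ 94598.4375

Turán's theorem: ex(n, K_{r+1}) is achieved by the complete r-partite Turán graph T(n, r) with parts as balanced as possible, and is at most (1 − 1/r) · n^2/2. For r = 8, n = 465: the density bound is (7/8) · 216225/2 = 1513575/16 ≈ 94598.4375. The integer-valued extremum is e(T(465, 8)) = 94598, which is strictly less than the density bound 1513575/16 since 8 ∤ 465 (the parts of T(465, 8) cannot all be equal).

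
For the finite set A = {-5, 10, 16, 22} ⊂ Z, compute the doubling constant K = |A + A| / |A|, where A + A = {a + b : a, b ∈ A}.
K = |A + A| / |A| = 9/4

Enumerate A + A = {a + b : a, b ∈ A}. With |A| = 4, there are |A|^2 = 16 ordered sum pairs; collecting distinct values, A + A = {-10, 5, 11, 17, 20, 26, 32, 38, 44}, so |A + A| = 9. Thus K = 9/4. For comparison, the minimum possible |A + A| over all 4-element sets is 2·4 − 1 = 7 (so min K = 7/4), attained only by arithmetic progressions.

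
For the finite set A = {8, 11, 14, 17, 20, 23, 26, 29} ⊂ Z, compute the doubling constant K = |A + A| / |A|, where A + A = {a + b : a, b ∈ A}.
K = |A + A| / |A| = 15/8

Enumerate A + A = {a + b : a, b ∈ A}. With |A| = 8, there are |A|^2 = 64 ordered sum pairs; collecting distinct values, A + A = {16, 19, 22, 25, 28, 31, 34, 37, 40, 43, 46, 49, 52, 55, 58}, so |A + A| = 15. Thus K = 15/8. Here |A + A| = 2|A| − 1 = 15, the minimum possible — so K = 15/8 is minimal, which holds iff A is an arithmetic progression.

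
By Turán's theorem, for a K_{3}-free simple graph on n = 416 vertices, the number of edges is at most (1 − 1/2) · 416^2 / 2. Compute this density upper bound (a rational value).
Turán density bound = (1/2) · 416^2/2 = 43264

Turán's theorem: ex(n, K_{r+1}) is achieved by the complete r-partite Turán graph T(n, r) with parts as balanced as possible, and is at most (1 − 1/r) · n^2/2. For r = 2, n = 416: the density bound is (1/2) · 173056/2 = 43264. Since 2 ∣ 416, the Turán graph T(416, 2) has parts of equal size 208, and its edge count e(T(416, 2)) = 43264 attains the density bound exactly.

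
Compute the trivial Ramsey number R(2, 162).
R(2, 162) = 162

R(2, k) = k for all k ≥ 2: in a 2-colouring of K_k, either some edge is red (a red K_2) or all edges are blue (a blue K_k). And K_{161} coloured all-blue has no blue K_162, so R(2, 162) > 161. Hence R(2, 162) = 162.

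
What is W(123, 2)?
W(123, 2) = 123 + 1 = 124

A 2-term AP is any pair of integers, so a monochromatic 2-AP exists iff some colour is used at least twice. With 123 colours, the colouring i ↦ i on {1, ..., 123} uses each colour once, avoiding any monochromatic pair, so W(123, 2) > 123. For {1, ..., 124}, pigeonhole forces two integers of the same colour, which form a monochromatic 2-AP. Hence W(123, 2) = 124.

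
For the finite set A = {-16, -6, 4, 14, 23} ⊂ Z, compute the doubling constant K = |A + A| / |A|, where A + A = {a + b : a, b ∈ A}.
K = |A + A| / |A| = 12/5

Enumerate A + A = {a + b : a, b ∈ A}. With |A| = 5, there are |A|^2 = 25 ordered sum pairs; collecting distinct values, A + A = {-32, -22, -12, -2, 7, 8, 17, 18, 27, 28, 37, 46}, so |A + A| = 12. Thus K = 12/5. For comparison, the minimum possible |A + A| over all 5-element sets is 2·5 − 1 = 9 (so min K = 9/5), attained only by arithmetic progressions.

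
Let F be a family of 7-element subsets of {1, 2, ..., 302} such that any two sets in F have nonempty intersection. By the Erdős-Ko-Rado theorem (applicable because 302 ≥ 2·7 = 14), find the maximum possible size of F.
max |F| = C(301, 6) = 982405684260

Erdős-Ko-Rado (1961): when n ≥ 2k, max |F| = C(n−1, k−1). The bound is attained by the star {A : i ∈ A} for any fixed i ∈ [n]. Here C(302−1, 7−1) = C(301, 6) = 982405684260.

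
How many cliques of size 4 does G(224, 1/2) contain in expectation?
E[# K_4] = C(224, 4) · (1/2)^C(4, 2) = 102114376 / 2^6 = 12764297/8 = 1595537.125

For each 4-subset S of vertices (there are C(224, 4) = 102114376 such S), let X_S = 1 if S induces a K_4 (all C(4, 2) = 6 edges present). Then P(X_S = 1) = (1/2)^6 = 1/64. By linearity of expectation, E[# K_4] = C(224, 4) · (1/2)^6 = 102114376 / 64 = 12764297/8 = 1595537.125.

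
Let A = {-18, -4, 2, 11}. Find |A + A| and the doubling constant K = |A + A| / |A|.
K = |A + A| / |A| = 10/4 = 5/2

Enumerate A + A = {a + b : a, b ∈ A}. With |A| = 4, there are |A|^2 = 16 ordered sum pairs; collecting distinct values, A + A = {-36, -22, -16, -8, -7, -2, 4, 7, 13, 22}, so |A + A| = 10. Thus K = 10/4 = 5/2. For comparison, the minimum possible |A + A| over all 4-element sets is 2·4 − 1 = 7 (so min K = 7/4), attained only by arithmetic progressions.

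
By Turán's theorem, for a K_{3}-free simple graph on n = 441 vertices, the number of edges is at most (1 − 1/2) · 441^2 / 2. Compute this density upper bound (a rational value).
Turán density bound = (1/2) · 441^2/2 = 194481/4 ≈ 48620.25

Turán's theorem: ex(n, K_{r+1}) is achieved by the complete r-partite Turán graph T(n, r) with parts as balanced as possible, and is at most (1 − 1/r) · n^2/2. For r = 2, n = 441: the density bound is (1/2) · 194481/2 = 194481/4 ≈ 48620.25. The integer-valued extremum is e(T(441, 2)) = 48620, which is strictly less than the density bound 194481/4 since 2 ∤ 441 (the parts of T(441, 2) cannot all be equal).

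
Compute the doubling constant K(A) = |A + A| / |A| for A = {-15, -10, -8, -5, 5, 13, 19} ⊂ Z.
K = |A + A| / |A| = 26/7

Enumerate A + A = {a + b : a, b ∈ A}. With |A| = 7, there are |A|^2 = 49 ordered sum pairs; collecting distinct values, A + A = {-30, -25, -23, -20, -18, -16, -15, -13, -10, -5, -3, -2, 0, 3, 4, 5, 8, 9, 10, 11, 14, 18, 24, 26, 32, 38}, so |A + A| = 26. Thus K = 26/7. For comparison, the minimum possible |A + A| over all 7-element sets is 2·7 − 1 = 13 (so min K = 13/7), attained only by arithmetic progressions.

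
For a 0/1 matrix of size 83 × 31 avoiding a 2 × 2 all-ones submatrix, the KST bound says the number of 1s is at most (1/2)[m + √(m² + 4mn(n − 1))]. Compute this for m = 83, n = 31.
z(83, 31; 2, 2) ≤ (1/2)[83 + √(83² + 4·83·31·30)] = (1/2)[83 + √315649] = 322.4132

Kővári–Sós–Turán: let r_1, ..., r_83 be the row sums and z = Σ r_i the total number of 1s. Each pair of columns can share at most one row with both entries 1 (else a 2×2 all-ones block appears), so Σ_i C(r_i, 2) ≤ C(31, 2) = 465. By convexity Σ_i C(r_i, 2) ≥ 83·C(z/83, 2) = z(z − 83)/(2·83), giving z² − 83z − 83·31·30 ≤ 0 and hence z ≤ (1/2)[83 + √(6889 + 4·77190)] = (1/2)[83 + √315649] ≈ (1/2)(83 + 561.8265) = 322.4132.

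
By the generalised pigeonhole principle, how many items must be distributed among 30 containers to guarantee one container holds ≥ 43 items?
n = (43 − 1)·30 + 1 = 1261

By the generalised pigeonhole principle, to guarantee some box contains ≥ r objects we need more than (r − 1) · k objects total. Threshold: n = (r − 1) · k + 1. With r = 43 and k = 30: n = 42 · 30 + 1 = 1260 + 1 = 1261. For n = 1260 = 42 · 30, we can put exactly 42 objects in every box, avoiding 43 in any single one — so 1261 is tight.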